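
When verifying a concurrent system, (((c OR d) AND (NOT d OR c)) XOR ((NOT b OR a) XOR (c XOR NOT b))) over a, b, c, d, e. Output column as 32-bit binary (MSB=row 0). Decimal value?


Formula: (((c OR d) AND (NOT d OR c)) XOR ((NOT b OR a) XOR (c XOR NOT b))) over a, b, c, d, e (32 rows)
Evaluate each row (bits = a,b,c,d,e, MSB first):
  row 0 [00000]: (((0 OR 0) AND (NOT 0 OR 0)) XOR ((NOT 0 OR 0) XOR (0 XOR NOT 0))) -> 0
  row 1 [00001]: (((0 OR 0) AND (NOT 0 OR 0)) XOR ((NOT 0 OR 0) XOR (0 XOR NOT 0))) -> 0
  row 2 [00010]: (((0 OR 1) AND (NOT 1 OR 0)) XOR ((NOT 0 OR 0) XOR (0 XOR NOT 0))) -> 0
  row 3 [00011]: (((0 OR 1) AND (NOT 1 OR 0)) XOR ((NOT 0 OR 0) XOR (0 XOR NOT 0))) -> 0
  row 4 [00100]: (((1 OR 0) AND (NOT 0 OR 1)) XOR ((NOT 0 OR 0) XOR (1 XOR NOT 0))) -> 0
  row 5 [00101]: (((1 OR 0) AND (NOT 0 OR 1)) XOR ((NOT 0 OR 0) XOR (1 XOR NOT 0))) -> 0
  row 6 [00110]: (((1 OR 1) AND (NOT 1 OR 1)) XOR ((NOT 0 OR 0) XOR (1 XOR NOT 0))) -> 0
  row 7 [00111]: (((1 OR 1) AND (NOT 1 OR 1)) XOR ((NOT 0 OR 0) XOR (1 XOR NOT 0))) -> 0
  row 8 [01000]: (((0 OR 0) AND (NOT 0 OR 0)) XOR ((NOT 1 OR 0) XOR (0 XOR NOT 1))) -> 0
  row 9 [01001]: (((0 OR 0) AND (NOT 0 OR 0)) XOR ((NOT 1 OR 0) XOR (0 XOR NOT 1))) -> 0
  row 10 [01010]: (((0 OR 1) AND (NOT 1 OR 0)) XOR ((NOT 1 OR 0) XOR (0 XOR NOT 1))) -> 0
  row 11 [01011]: (((0 OR 1) AND (NOT 1 OR 0)) XOR ((NOT 1 OR 0) XOR (0 XOR NOT 1))) -> 0
  row 12 [01100]: (((1 OR 0) AND (NOT 0 OR 1)) XOR ((NOT 1 OR 0) XOR (1 XOR NOT 1))) -> 0
  row 13 [01101]: (((1 OR 0) AND (NOT 0 OR 1)) XOR ((NOT 1 OR 0) XOR (1 XOR NOT 1))) -> 0
  row 14 [01110]: (((1 OR 1) AND (NOT 1 OR 1)) XOR ((NOT 1 OR 0) XOR (1 XOR NOT 1))) -> 0
  row 15 [01111]: (((1 OR 1) AND (NOT 1 OR 1)) XOR ((NOT 1 OR 0) XOR (1 XOR NOT 1))) -> 0
  row 16 [10000]: (((0 OR 0) AND (NOT 0 OR 0)) XOR ((NOT 0 OR 1) XOR (0 XOR NOT 0))) -> 0
  row 17 [10001]: (((0 OR 0) AND (NOT 0 OR 0)) XOR ((NOT 0 OR 1) XOR (0 XOR NOT 0))) -> 0
  row 18 [10010]: (((0 OR 1) AND (NOT 1 OR 0)) XOR ((NOT 0 OR 1) XOR (0 XOR NOT 0))) -> 0
  row 19 [10011]: (((0 OR 1) AND (NOT 1 OR 0)) XOR ((NOT 0 OR 1) XOR (0 XOR NOT 0))) -> 0
  row 20 [10100]: (((1 OR 0) AND (NOT 0 OR 1)) XOR ((NOT 0 OR 1) XOR (1 XOR NOT 0))) -> 0
  row 21 [10101]: (((1 OR 0) AND (NOT 0 OR 1)) XOR ((NOT 0 OR 1) XOR (1 XOR NOT 0))) -> 0
  row 22 [10110]: (((1 OR 1) AND (NOT 1 OR 1)) XOR ((NOT 0 OR 1) XOR (1 XOR NOT 0))) -> 0
  row 23 [10111]: (((1 OR 1) AND (NOT 1 OR 1)) XOR ((NOT 0 OR 1) XOR (1 XOR NOT 0))) -> 0
  row 24 [11000]: (((0 OR 0) AND (NOT 0 OR 0)) XOR ((NOT 1 OR 1) XOR (0 XOR NOT 1))) -> 1
  row 25 [11001]: (((0 OR 0) AND (NOT 0 OR 0)) XOR ((NOT 1 OR 1) XOR (0 XOR NOT 1))) -> 1
  row 26 [11010]: (((0 OR 1) AND (NOT 1 OR 0)) XOR ((NOT 1 OR 1) XOR (0 XOR NOT 1))) -> 1
  row 27 [11011]: (((0 OR 1) AND (NOT 1 OR 0)) XOR ((NOT 1 OR 1) XOR (0 XOR NOT 1))) -> 1
  row 28 [11100]: (((1 OR 0) AND (NOT 0 OR 1)) XOR ((NOT 1 OR 1) XOR (1 XOR NOT 1))) -> 1
  row 29 [11101]: (((1 OR 0) AND (NOT 0 OR 1)) XOR ((NOT 1 OR 1) XOR (1 XOR NOT 1))) -> 1
  row 30 [11110]: (((1 OR 1) AND (NOT 1 OR 1)) XOR ((NOT 1 OR 1) XOR (1 XOR NOT 1))) -> 1
  row 31 [11111]: (((1 OR 1) AND (NOT 1 OR 1)) XOR ((NOT 1 OR 1) XOR (1 XOR NOT 1))) -> 1
Full result column, 4 rows per line (a,b,c fixed per line; d,e runs 00..11 left to right):
  rows 0-3 [a,b,c=000]: 0000  = hex 0
  rows 4-7 [a,b,c=001]: 0000  = hex 0
  rows 8-11 [a,b,c=010]: 0000  = hex 0
  rows 12-15 [a,b,c=011]: 0000  = hex 0
  rows 16-19 [a,b,c=100]: 0000  = hex 0
  rows 20-23 [a,b,c=101]: 0000  = hex 0
  rows 24-27 [a,b,c=110]: 1111  = hex F
  rows 28-31 [a,b,c=111]: 1111  = hex F
Output column (row 0 .. row 31) = 00000000000000000000000011111111
Output column grouped in 4s = 0000 0000 0000 0000 0000 0000 1111 1111 = 0x000000FF
Convert to decimal digit by digit (value = value*16 + digit):
  0 -> 0
  0*16 + 0 = 0
  0*16 + 0 = 0
  0*16 + 0 = 0
  0*16 + 0 = 0
  0*16 + 0 = 0
  0*16 + 15 (F) = 15
  15*16 + 15 (F) = 255
Decimal = 255

255


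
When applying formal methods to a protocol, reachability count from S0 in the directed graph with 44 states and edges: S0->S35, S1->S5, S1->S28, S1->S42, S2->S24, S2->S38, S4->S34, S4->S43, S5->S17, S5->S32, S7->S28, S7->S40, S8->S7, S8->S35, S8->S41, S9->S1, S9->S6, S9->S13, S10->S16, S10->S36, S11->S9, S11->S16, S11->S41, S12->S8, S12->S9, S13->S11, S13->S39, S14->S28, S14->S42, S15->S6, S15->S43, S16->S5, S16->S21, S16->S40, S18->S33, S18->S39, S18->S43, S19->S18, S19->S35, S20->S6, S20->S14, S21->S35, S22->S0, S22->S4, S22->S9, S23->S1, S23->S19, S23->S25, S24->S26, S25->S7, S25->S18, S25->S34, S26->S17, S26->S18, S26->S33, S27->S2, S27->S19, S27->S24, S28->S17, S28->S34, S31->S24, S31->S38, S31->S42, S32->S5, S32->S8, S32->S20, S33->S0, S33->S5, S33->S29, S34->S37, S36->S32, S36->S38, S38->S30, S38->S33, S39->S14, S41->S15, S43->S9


BFS from S0:
  layer 0: {S0}
  layer 1: {S35}
Reachable set: {S0, S35}
Count = 2

2


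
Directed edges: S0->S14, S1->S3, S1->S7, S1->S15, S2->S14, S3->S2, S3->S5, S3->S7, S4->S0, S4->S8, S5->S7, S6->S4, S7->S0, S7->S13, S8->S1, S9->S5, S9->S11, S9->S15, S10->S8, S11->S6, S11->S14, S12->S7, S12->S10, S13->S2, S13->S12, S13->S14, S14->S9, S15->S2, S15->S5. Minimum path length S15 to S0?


BFS layer-by-layer from S15:
  dist 0: {S15}
  dist 1: {S2, S5}
  dist 2: {S7, S14}
  dist 3: {S0, S9, S13}
  -> S0 reached at distance 3
Shortest path length = 3

3


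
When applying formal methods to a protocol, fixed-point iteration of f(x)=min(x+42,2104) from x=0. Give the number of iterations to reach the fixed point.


Step 1: x=0, cap=2104, increment=42
Step 2: x grows by 42 each step until capped at 2104; fixed point is x=2104
Step 3: iterations = ceil(2104/42) = 51

51


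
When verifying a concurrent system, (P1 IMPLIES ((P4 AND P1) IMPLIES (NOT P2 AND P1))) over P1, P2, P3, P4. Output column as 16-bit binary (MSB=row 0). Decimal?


Formula: (P1 IMPLIES ((P4 AND P1) IMPLIES (NOT P2 AND P1))) over P1, P2, P3, P4 (16 rows)
Evaluate each row (bits = P1,P2,P3,P4, MSB first):
  row 0 [0000]: (0 IMPLIES ((0 AND 0) IMPLIES (NOT 0 AND 0))) -> 1
  row 1 [0001]: (0 IMPLIES ((1 AND 0) IMPLIES (NOT 0 AND 0))) -> 1
  row 2 [0010]: (0 IMPLIES ((0 AND 0) IMPLIES (NOT 0 AND 0))) -> 1
  row 3 [0011]: (0 IMPLIES ((1 AND 0) IMPLIES (NOT 0 AND 0))) -> 1
  row 4 [0100]: (0 IMPLIES ((0 AND 0) IMPLIES (NOT 1 AND 0))) -> 1
  row 5 [0101]: (0 IMPLIES ((1 AND 0) IMPLIES (NOT 1 AND 0))) -> 1
  row 6 [0110]: (0 IMPLIES ((0 AND 0) IMPLIES (NOT 1 AND 0))) -> 1
  row 7 [0111]: (0 IMPLIES ((1 AND 0) IMPLIES (NOT 1 AND 0))) -> 1
  row 8 [1000]: (1 IMPLIES ((0 AND 1) IMPLIES (NOT 0 AND 1))) -> 1
  row 9 [1001]: (1 IMPLIES ((1 AND 1) IMPLIES (NOT 0 AND 1))) -> 1
  row 10 [1010]: (1 IMPLIES ((0 AND 1) IMPLIES (NOT 0 AND 1))) -> 1
  row 11 [1011]: (1 IMPLIES ((1 AND 1) IMPLIES (NOT 0 AND 1))) -> 1
  row 12 [1100]: (1 IMPLIES ((0 AND 1) IMPLIES (NOT 1 AND 1))) -> 1
  row 13 [1101]: (1 IMPLIES ((1 AND 1) IMPLIES (NOT 1 AND 1))) -> 0
  row 14 [1110]: (1 IMPLIES ((0 AND 1) IMPLIES (NOT 1 AND 1))) -> 1
  row 15 [1111]: (1 IMPLIES ((1 AND 1) IMPLIES (NOT 1 AND 1))) -> 0
Full result column, 4 rows per line (P1,P2 fixed per line; P3,P4 runs 00..11 left to right):
  rows 0-3 [P1,P2=00]: 1111  = hex F
  rows 4-7 [P1,P2=01]: 1111  = hex F
  rows 8-11 [P1,P2=10]: 1111  = hex F
  rows 12-15 [P1,P2=11]: 1010  = hex A
Output column (row 0 .. row 15) = 1111111111111010
Output column grouped in 4s = 1111 1111 1111 1010 = 0xFFFA
Convert to decimal digit by digit (value = value*16 + digit):
  F -> 15
  15*16 + 15 (F) = 255
  255*16 + 15 (F) = 4095
  4095*16 + 10 (A) = 65530
Decimal = 65530

65530


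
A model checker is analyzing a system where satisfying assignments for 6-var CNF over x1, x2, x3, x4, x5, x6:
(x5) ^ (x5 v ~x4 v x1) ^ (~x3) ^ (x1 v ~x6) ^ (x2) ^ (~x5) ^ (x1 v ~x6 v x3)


CNF with 7 clauses over 6 vars (64 assignments).
An assignment satisfies CNF iff every clause has >=1 true literal.
Check each row (bits = x1,x2,x3,x4,x5,x6; clause T/F shown):
  row 0 [000000]: clauses=FTTTFTT -> 0
  row 1 [000001]: clauses=FTTFFTF -> 0
  row 2 [000010]: clauses=TTTTFFT -> 0
  row 3 [000011]: clauses=TTTFFFF -> 0
  row 4 [000100]: clauses=FFTTFTT -> 0
  (every remaining row is evaluated the same way; all 64 results are listed next)
Full result column, 8 rows per line (x1,x2,x3 fixed per line; x4,x5,x6 runs 000..111 left to right):
  rows 0-7 [x1,x2,x3=000]: 00000000  (ones: 0)
  rows 8-15 [x1,x2,x3=001]: 00000000  (ones: 0)
  rows 16-23 [x1,x2,x3=010]: 00000000  (ones: 0)
  rows 24-31 [x1,x2,x3=011]: 00000000  (ones: 0)
  rows 32-39 [x1,x2,x3=100]: 00000000  (ones: 0)
  rows 40-47 [x1,x2,x3=101]: 00000000  (ones: 0)
  rows 48-55 [x1,x2,x3=110]: 00000000  (ones: 0)
  rows 56-63 [x1,x2,x3=111]: 00000000  (ones: 0)
Satisfying assignments = 0+0+0+0+0+0+0+0 = 0

0


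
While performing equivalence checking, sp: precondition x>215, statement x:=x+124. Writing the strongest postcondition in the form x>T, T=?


Formula: sp(P, x:=E) = exists old_x. (x = E[old_x/x]) AND P[old_x/x] (old_x is the value of x before the assignment; eliminate old_x by solving x = E[old_x/x] for old_x)
Step 1: Precondition P: x>215, i.e. old_x > 215
Step 2: Assignment gives x = old_x + 124, so old_x = x - 124
Step 3: Substitute into P: x - 124 > 215
Step 4: Simplify: x > 215+124 = 339

339


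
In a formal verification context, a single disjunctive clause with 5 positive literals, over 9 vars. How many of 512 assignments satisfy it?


Step 1: Total=2^9=512
Step 2: Unsat when all 5 false: 2^4=16
Step 3: Sat=512-16=496

496


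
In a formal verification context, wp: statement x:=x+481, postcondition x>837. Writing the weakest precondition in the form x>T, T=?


Formula: wp(x:=E, P) = P[E/x] (substitute E for x in postcondition)
Step 1: Postcondition: x>837
Step 2: Substitute x+481 for x: x+481>837
Step 3: Solve for x: x > 837-481 = 356

356


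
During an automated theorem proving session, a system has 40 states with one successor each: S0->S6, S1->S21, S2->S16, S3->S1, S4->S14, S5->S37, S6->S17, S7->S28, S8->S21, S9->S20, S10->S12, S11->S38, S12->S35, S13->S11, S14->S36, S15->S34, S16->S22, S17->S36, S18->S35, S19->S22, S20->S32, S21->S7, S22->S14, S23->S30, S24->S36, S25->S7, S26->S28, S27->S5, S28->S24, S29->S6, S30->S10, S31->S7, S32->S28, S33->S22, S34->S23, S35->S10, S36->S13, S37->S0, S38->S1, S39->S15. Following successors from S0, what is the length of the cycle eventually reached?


Trace from S0 until a state repeats:
  S0 -> S6 -> S17 -> S36 -> S13 -> S11 -> S38 -> S1 -> S21 -> S7 -> S28 -> S24 -> S36
S36 first seen at step 3, revisited at step 12.
Cycle length = 12 - 3 = 9

9


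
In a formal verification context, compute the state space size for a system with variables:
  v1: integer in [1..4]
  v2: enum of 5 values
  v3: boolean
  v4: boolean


State space = product of domain sizes of all variables.
Domain sizes:
  v1 (integer in [1..4]): 4
  v2 (enum of 5 values): 5
  v3 (boolean): 2
  v4 (boolean): 2
Product = 4 * 5 * 2 * 2 = 80

80


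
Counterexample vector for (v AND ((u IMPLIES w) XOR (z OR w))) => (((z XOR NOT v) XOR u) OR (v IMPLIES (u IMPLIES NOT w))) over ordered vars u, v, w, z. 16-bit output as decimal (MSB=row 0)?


F1 = (v AND ((u IMPLIES w) XOR (z OR w)))
F2 = (((z XOR NOT v) XOR u) OR (v IMPLIES (u IMPLIES NOT w)))
Counterexample to F1=>F2 is where F1=1 and F2=0.
Evaluate each row (bits = u,v,w,z, MSB first):
  row 0 [0000]: F1=0 F2=1 -> F1&~F2 -> 0
  row 1 [0001]: F1=0 F2=1 -> F1&~F2 -> 0
  row 2 [0010]: F1=0 F2=1 -> F1&~F2 -> 0
  row 3 [0011]: F1=0 F2=1 -> F1&~F2 -> 0
  row 4 [0100]: F1=1 F2=1 -> F1&~F2 -> 0
  row 5 [0101]: F1=0 F2=1 -> F1&~F2 -> 0
  row 6 [0110]: F1=0 F2=1 -> F1&~F2 -> 0
  row 7 [0111]: F1=0 F2=1 -> F1&~F2 -> 0
  row 8 [1000]: F1=0 F2=1 -> F1&~F2 -> 0
  row 9 [1001]: F1=0 F2=1 -> F1&~F2 -> 0
  row 10 [1010]: F1=0 F2=1 -> F1&~F2 -> 0
  row 11 [1011]: F1=0 F2=1 -> F1&~F2 -> 0
  row 12 [1100]: F1=0 F2=1 -> F1&~F2 -> 0
  row 13 [1101]: F1=1 F2=1 -> F1&~F2 -> 0
  row 14 [1110]: F1=0 F2=1 -> F1&~F2 -> 0
  row 15 [1111]: F1=0 F2=0 -> F1&~F2 -> 0
Full result column, 4 rows per line (u,v fixed per line; w,z runs 00..11 left to right):
  rows 0-3 [u,v=00]: 0000  = hex 0
  rows 4-7 [u,v=01]: 0000  = hex 0
  rows 8-11 [u,v=10]: 0000  = hex 0
  rows 12-15 [u,v=11]: 0000  = hex 0
Counterexample vector (row 0 .. row 15) = 0000000000000000
Output column grouped in 4s = 0000 0000 0000 0000 = 0x0000
Convert to decimal digit by digit (value = value*16 + digit):
  0 -> 0
  0*16 + 0 = 0
  0*16 + 0 = 0
  0*16 + 0 = 0
Decimal = 0

0


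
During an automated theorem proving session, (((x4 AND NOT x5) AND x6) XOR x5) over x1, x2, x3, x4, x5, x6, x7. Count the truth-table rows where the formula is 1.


Formula: (((x4 AND NOT x5) AND x6) XOR x5) over 7 vars (128 rows)
Evaluate each row (x1, x2, x3, x4, x5, x6, x7 as bits, MSB first):
  row 0 [0000000]: (((0 AND NOT 0) AND 0) XOR 0) -> 0
  row 1 [0000001]: (((0 AND NOT 0) AND 0) XOR 0) -> 0
  row 2 [0000010]: (((0 AND NOT 0) AND 1) XOR 0) -> 0
  row 3 [0000011]: (((0 AND NOT 0) AND 1) XOR 0) -> 0
  row 4 [0000100]: (((0 AND NOT 1) AND 0) XOR 1) -> 1
  (every remaining row is evaluated the same way; all 128 results are listed next)
Full result column, 8 rows per line (x1,x2,x3,x4 fixed per line; x5,x6,x7 runs 000..111 left to right):
  rows 0-7 [x1,x2,x3,x4=0000]: 00001111  (ones: 4)
  rows 8-15 [x1,x2,x3,x4=0001]: 00111111  (ones: 6)
  rows 16-23 [x1,x2,x3,x4=0010]: 00001111  (ones: 4)
  rows 24-31 [x1,x2,x3,x4=0011]: 00111111  (ones: 6)
  rows 32-39 [x1,x2,x3,x4=0100]: 00001111  (ones: 4)
  rows 40-47 [x1,x2,x3,x4=0101]: 00111111  (ones: 6)
  rows 48-55 [x1,x2,x3,x4=0110]: 00001111  (ones: 4)
  rows 56-63 [x1,x2,x3,x4=0111]: 00111111  (ones: 6)
  rows 64-71 [x1,x2,x3,x4=1000]: 00001111  (ones: 4)
  rows 72-79 [x1,x2,x3,x4=1001]: 00111111  (ones: 6)
  rows 80-87 [x1,x2,x3,x4=1010]: 00001111  (ones: 4)
  rows 88-95 [x1,x2,x3,x4=1011]: 00111111  (ones: 6)
  rows 96-103 [x1,x2,x3,x4=1100]: 00001111  (ones: 4)
  rows 104-111 [x1,x2,x3,x4=1101]: 00111111  (ones: 6)
  rows 112-119 [x1,x2,x3,x4=1110]: 00001111  (ones: 4)
  rows 120-127 [x1,x2,x3,x4=1111]: 00111111  (ones: 6)
Count of 1-rows = 4+6+4+6+4+6+4+6+4+6+4+6+4+6+4+6 = 80

80


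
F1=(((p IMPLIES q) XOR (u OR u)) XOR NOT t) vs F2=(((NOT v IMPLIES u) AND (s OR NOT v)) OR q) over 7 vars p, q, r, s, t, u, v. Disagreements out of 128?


F1 = (((p IMPLIES q) XOR (u OR u)) XOR NOT t)
F2 = (((NOT v IMPLIES u) AND (s OR NOT v)) OR q)
Evaluate both on each of 128 rows (bits = p,q,r,s,t,u,v):
  row 0 [0000000]: F1=0 F2=0 -> 0
  row 1 [0000001]: F1=0 F2=0 -> 0
  row 2 [0000010]: F1=1 F2=1 -> 0
  row 3 [0000011]: F1=1 F2=0 (differ) -> 1
  row 4 [0000100]: F1=1 F2=0 (differ) -> 1
  (every remaining row is evaluated the same way; all 128 results are listed next)
Full result column, 8 rows per line (p,q,r,s fixed per line; t,u,v runs 000..111 left to right):
  rows 0-7 [p,q,r,s=0000]: 00011110  (ones: 4)
  rows 8-15 [p,q,r,s=0001]: 01001011  (ones: 4)
  rows 16-23 [p,q,r,s=0010]: 00011110  (ones: 4)
  rows 24-31 [p,q,r,s=0011]: 01001011  (ones: 4)
  rows 32-39 [p,q,r,s=0100]: 11000011  (ones: 4)
  rows 40-47 [p,q,r,s=0101]: 11000011  (ones: 4)
  rows 48-55 [p,q,r,s=0110]: 11000011  (ones: 4)
  rows 56-63 [p,q,r,s=0111]: 11000011  (ones: 4)
  rows 64-71 [p,q,r,s=1000]: 11100001  (ones: 4)
  rows 72-79 [p,q,r,s=1001]: 10110100  (ones: 4)
  rows 80-87 [p,q,r,s=1010]: 11100001  (ones: 4)
  rows 88-95 [p,q,r,s=1011]: 10110100  (ones: 4)
  rows 96-103 [p,q,r,s=1100]: 11000011  (ones: 4)
  rows 104-111 [p,q,r,s=1101]: 11000011  (ones: 4)
  rows 112-119 [p,q,r,s=1110]: 11000011  (ones: 4)
  rows 120-127 [p,q,r,s=1111]: 11000011  (ones: 4)
Disagreements = 4+4+4+4+4+4+4+4+4+4+4+4+4+4+4+4 = 64

64


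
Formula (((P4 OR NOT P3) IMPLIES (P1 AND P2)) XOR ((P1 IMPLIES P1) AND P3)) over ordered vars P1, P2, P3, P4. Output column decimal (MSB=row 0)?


Formula: (((P4 OR NOT P3) IMPLIES (P1 AND P2)) XOR ((P1 IMPLIES P1) AND P3)) over P1, P2, P3, P4 (16 rows)
Evaluate each row (bits = P1,P2,P3,P4, MSB first):
  row 0 [0000]: (((0 OR NOT 0) IMPLIES (0 AND 0)) XOR ((0 IMPLIES 0) AND 0)) -> 0
  row 1 [0001]: (((1 OR NOT 0) IMPLIES (0 AND 0)) XOR ((0 IMPLIES 0) AND 0)) -> 0
  row 2 [0010]: (((0 OR NOT 1) IMPLIES (0 AND 0)) XOR ((0 IMPLIES 0) AND 1)) -> 0
  row 3 [0011]: (((1 OR NOT 1) IMPLIES (0 AND 0)) XOR ((0 IMPLIES 0) AND 1)) -> 1
  row 4 [0100]: (((0 OR NOT 0) IMPLIES (0 AND 1)) XOR ((0 IMPLIES 0) AND 0)) -> 0
  row 5 [0101]: (((1 OR NOT 0) IMPLIES (0 AND 1)) XOR ((0 IMPLIES 0) AND 0)) -> 0
  row 6 [0110]: (((0 OR NOT 1) IMPLIES (0 AND 1)) XOR ((0 IMPLIES 0) AND 1)) -> 0
  row 7 [0111]: (((1 OR NOT 1) IMPLIES (0 AND 1)) XOR ((0 IMPLIES 0) AND 1)) -> 1
  row 8 [1000]: (((0 OR NOT 0) IMPLIES (1 AND 0)) XOR ((1 IMPLIES 1) AND 0)) -> 0
  row 9 [1001]: (((1 OR NOT 0) IMPLIES (1 AND 0)) XOR ((1 IMPLIES 1) AND 0)) -> 0
  row 10 [1010]: (((0 OR NOT 1) IMPLIES (1 AND 0)) XOR ((1 IMPLIES 1) AND 1)) -> 0
  row 11 [1011]: (((1 OR NOT 1) IMPLIES (1 AND 0)) XOR ((1 IMPLIES 1) AND 1)) -> 1
  row 12 [1100]: (((0 OR NOT 0) IMPLIES (1 AND 1)) XOR ((1 IMPLIES 1) AND 0)) -> 1
  row 13 [1101]: (((1 OR NOT 0) IMPLIES (1 AND 1)) XOR ((1 IMPLIES 1) AND 0)) -> 1
  row 14 [1110]: (((0 OR NOT 1) IMPLIES (1 AND 1)) XOR ((1 IMPLIES 1) AND 1)) -> 0
  row 15 [1111]: (((1 OR NOT 1) IMPLIES (1 AND 1)) XOR ((1 IMPLIES 1) AND 1)) -> 0
Full result column, 4 rows per line (P1,P2 fixed per line; P3,P4 runs 00..11 left to right):
  rows 0-3 [P1,P2=00]: 0001  = hex 1
  rows 4-7 [P1,P2=01]: 0001  = hex 1
  rows 8-11 [P1,P2=10]: 0001  = hex 1
  rows 12-15 [P1,P2=11]: 1100  = hex C
Output column (row 0 .. row 15) = 0001000100011100
Output column grouped in 4s = 0001 0001 0001 1100 = 0x111C
Convert to decimal digit by digit (value = value*16 + digit):
  1 -> 1
  1*16 + 1 = 17
  17*16 + 1 = 273
  273*16 + 12 (C) = 4380
Decimal = 4380

4380


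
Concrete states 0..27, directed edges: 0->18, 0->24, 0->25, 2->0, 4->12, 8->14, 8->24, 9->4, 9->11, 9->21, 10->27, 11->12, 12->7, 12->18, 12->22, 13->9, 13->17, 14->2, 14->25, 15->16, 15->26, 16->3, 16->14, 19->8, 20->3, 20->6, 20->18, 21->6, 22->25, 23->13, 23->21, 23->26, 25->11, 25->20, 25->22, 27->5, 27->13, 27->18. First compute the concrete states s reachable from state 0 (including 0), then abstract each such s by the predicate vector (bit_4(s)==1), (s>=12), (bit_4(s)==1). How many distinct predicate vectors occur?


BFS from 0:
Concrete reachable: {0, 3, 6, 7, 11, 12, 18, 20, 22, 24, 25}
Abstract via predicates (bit_4(s)==1), (s>=12), (bit_4(s)==1):
  (0,0,0) <- {0, 3, 6, 7, 11}
  (0,1,0) <- {12}
  (1,1,1) <- {18, 20, 22, 24, 25}
Distinct abstract states = 3

3


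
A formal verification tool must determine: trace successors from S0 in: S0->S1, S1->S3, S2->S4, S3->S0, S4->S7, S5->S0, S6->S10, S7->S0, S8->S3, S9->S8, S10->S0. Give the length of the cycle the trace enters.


Trace from S0 until a state repeats:
  S0 -> S1 -> S3 -> S0
S0 first seen at step 0, revisited at step 3.
Cycle length = 3 - 0 = 3

3


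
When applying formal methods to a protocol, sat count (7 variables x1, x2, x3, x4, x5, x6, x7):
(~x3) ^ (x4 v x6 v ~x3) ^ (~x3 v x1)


CNF with 3 clauses over 7 vars (128 assignments).
An assignment satisfies CNF iff every clause has >=1 true literal.
Check each row (bits = x1,x2,x3,x4,x5,x6,x7; clause T/F shown):
  row 0 [0000000]: clauses=TTT -> 1
  row 1 [0000001]: clauses=TTT -> 1
  row 2 [0000010]: clauses=TTT -> 1
  row 3 [0000011]: clauses=TTT -> 1
  row 4 [0000100]: clauses=TTT -> 1
  (every remaining row is evaluated the same way; all 128 results are listed next)
Full result column, 8 rows per line (x1,x2,x3,x4 fixed per line; x5,x6,x7 runs 000..111 left to right):
  rows 0-7 [x1,x2,x3,x4=0000]: 11111111  (ones: 8)
  rows 8-15 [x1,x2,x3,x4=0001]: 11111111  (ones: 8)
  rows 16-23 [x1,x2,x3,x4=0010]: 00000000  (ones: 0)
  rows 24-31 [x1,x2,x3,x4=0011]: 00000000  (ones: 0)
  rows 32-39 [x1,x2,x3,x4=0100]: 11111111  (ones: 8)
  rows 40-47 [x1,x2,x3,x4=0101]: 11111111  (ones: 8)
  rows 48-55 [x1,x2,x3,x4=0110]: 00000000  (ones: 0)
  rows 56-63 [x1,x2,x3,x4=0111]: 00000000  (ones: 0)
  rows 64-71 [x1,x2,x3,x4=1000]: 11111111  (ones: 8)
  rows 72-79 [x1,x2,x3,x4=1001]: 11111111  (ones: 8)
  rows 80-87 [x1,x2,x3,x4=1010]: 00000000  (ones: 0)
  rows 88-95 [x1,x2,x3,x4=1011]: 00000000  (ones: 0)
  rows 96-103 [x1,x2,x3,x4=1100]: 11111111  (ones: 8)
  rows 104-111 [x1,x2,x3,x4=1101]: 11111111  (ones: 8)
  rows 112-119 [x1,x2,x3,x4=1110]: 00000000  (ones: 0)
  rows 120-127 [x1,x2,x3,x4=1111]: 00000000  (ones: 0)
Satisfying assignments = 8+8+0+0+8+8+0+0+8+8+0+0+8+8+0+0 = 64

64


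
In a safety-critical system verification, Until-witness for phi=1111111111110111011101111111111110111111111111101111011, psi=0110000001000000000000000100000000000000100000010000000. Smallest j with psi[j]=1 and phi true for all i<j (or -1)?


(phi U psi) at 0: need smallest j with psi[j]=1 and phi[i]=1 for all i in [0,j).
Scan from step 0:
  step 0: phi=1, psi=0 -> continue
  step 1: psi=1 and phi held for [0,1) -> witness found
Witness step = 1

1


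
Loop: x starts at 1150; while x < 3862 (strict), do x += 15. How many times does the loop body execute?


Step 1: x goes from 1150 toward 3862 by 15; the body runs while x<3862, so iterations = ceil((bound-start)/step)
Step 2: Distance=2712
Step 3: ceil(2712/15)=181

181


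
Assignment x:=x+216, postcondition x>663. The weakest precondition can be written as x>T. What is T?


Formula: wp(x:=E, P) = P[E/x] (substitute E for x in postcondition)
Step 1: Postcondition: x>663
Step 2: Substitute x+216 for x: x+216>663
Step 3: Solve for x: x > 663-216 = 447

447


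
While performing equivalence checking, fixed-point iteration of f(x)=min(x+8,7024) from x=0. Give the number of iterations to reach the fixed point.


Step 1: x=0, cap=7024, increment=8
Step 2: x grows by 8 each step until capped at 7024; fixed point is x=7024
Step 3: iterations = ceil(7024/8) = 878

878


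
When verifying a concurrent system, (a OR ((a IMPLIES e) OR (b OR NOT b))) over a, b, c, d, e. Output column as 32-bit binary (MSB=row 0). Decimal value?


Formula: (a OR ((a IMPLIES e) OR (b OR NOT b))) over a, b, c, d, e (32 rows)
Evaluate each row (bits = a,b,c,d,e, MSB first):
  row 0 [00000]: (0 OR ((0 IMPLIES 0) OR (0 OR NOT 0))) -> 1
  row 1 [00001]: (0 OR ((0 IMPLIES 1) OR (0 OR NOT 0))) -> 1
  row 2 [00010]: (0 OR ((0 IMPLIES 0) OR (0 OR NOT 0))) -> 1
  row 3 [00011]: (0 OR ((0 IMPLIES 1) OR (0 OR NOT 0))) -> 1
  row 4 [00100]: (0 OR ((0 IMPLIES 0) OR (0 OR NOT 0))) -> 1
  row 5 [00101]: (0 OR ((0 IMPLIES 1) OR (0 OR NOT 0))) -> 1
  row 6 [00110]: (0 OR ((0 IMPLIES 0) OR (0 OR NOT 0))) -> 1
  row 7 [00111]: (0 OR ((0 IMPLIES 1) OR (0 OR NOT 0))) -> 1
  row 8 [01000]: (0 OR ((0 IMPLIES 0) OR (1 OR NOT 1))) -> 1
  row 9 [01001]: (0 OR ((0 IMPLIES 1) OR (1 OR NOT 1))) -> 1
  row 10 [01010]: (0 OR ((0 IMPLIES 0) OR (1 OR NOT 1))) -> 1
  row 11 [01011]: (0 OR ((0 IMPLIES 1) OR (1 OR NOT 1))) -> 1
  row 12 [01100]: (0 OR ((0 IMPLIES 0) OR (1 OR NOT 1))) -> 1
  row 13 [01101]: (0 OR ((0 IMPLIES 1) OR (1 OR NOT 1))) -> 1
  row 14 [01110]: (0 OR ((0 IMPLIES 0) OR (1 OR NOT 1))) -> 1
  row 15 [01111]: (0 OR ((0 IMPLIES 1) OR (1 OR NOT 1))) -> 1
  row 16 [10000]: (1 OR ((1 IMPLIES 0) OR (0 OR NOT 0))) -> 1
  row 17 [10001]: (1 OR ((1 IMPLIES 1) OR (0 OR NOT 0))) -> 1
  row 18 [10010]: (1 OR ((1 IMPLIES 0) OR (0 OR NOT 0))) -> 1
  row 19 [10011]: (1 OR ((1 IMPLIES 1) OR (0 OR NOT 0))) -> 1
  row 20 [10100]: (1 OR ((1 IMPLIES 0) OR (0 OR NOT 0))) -> 1
  row 21 [10101]: (1 OR ((1 IMPLIES 1) OR (0 OR NOT 0))) -> 1
  row 22 [10110]: (1 OR ((1 IMPLIES 0) OR (0 OR NOT 0))) -> 1
  row 23 [10111]: (1 OR ((1 IMPLIES 1) OR (0 OR NOT 0))) -> 1
  row 24 [11000]: (1 OR ((1 IMPLIES 0) OR (1 OR NOT 1))) -> 1
  row 25 [11001]: (1 OR ((1 IMPLIES 1) OR (1 OR NOT 1))) -> 1
  row 26 [11010]: (1 OR ((1 IMPLIES 0) OR (1 OR NOT 1))) -> 1
  row 27 [11011]: (1 OR ((1 IMPLIES 1) OR (1 OR NOT 1))) -> 1
  row 28 [11100]: (1 OR ((1 IMPLIES 0) OR (1 OR NOT 1))) -> 1
  row 29 [11101]: (1 OR ((1 IMPLIES 1) OR (1 OR NOT 1))) -> 1
  row 30 [11110]: (1 OR ((1 IMPLIES 0) OR (1 OR NOT 1))) -> 1
  row 31 [11111]: (1 OR ((1 IMPLIES 1) OR (1 OR NOT 1))) -> 1
Full result column, 4 rows per line (a,b,c fixed per line; d,e runs 00..11 left to right):
  rows 0-3 [a,b,c=000]: 1111  = hex F
  rows 4-7 [a,b,c=001]: 1111  = hex F
  rows 8-11 [a,b,c=010]: 1111  = hex F
  rows 12-15 [a,b,c=011]: 1111  = hex F
  rows 16-19 [a,b,c=100]: 1111  = hex F
  rows 20-23 [a,b,c=101]: 1111  = hex F
  rows 24-27 [a,b,c=110]: 1111  = hex F
  rows 28-31 [a,b,c=111]: 1111  = hex F
Output column (row 0 .. row 31) = 11111111111111111111111111111111
Output column grouped in 4s = 1111 1111 1111 1111 1111 1111 1111 1111 = 0xFFFFFFFF
Convert to decimal digit by digit (value = value*16 + digit):
  F -> 15
  15*16 + 15 (F) = 255
  255*16 + 15 (F) = 4095
  4095*16 + 15 (F) = 65535
  65535*16 + 15 (F) = 1048575
  1048575*16 + 15 (F) = 16777215
  16777215*16 + 15 (F) = 268435455
  268435455*16 + 15 (F) = 4294967295
Decimal = 4294967295

4294967295


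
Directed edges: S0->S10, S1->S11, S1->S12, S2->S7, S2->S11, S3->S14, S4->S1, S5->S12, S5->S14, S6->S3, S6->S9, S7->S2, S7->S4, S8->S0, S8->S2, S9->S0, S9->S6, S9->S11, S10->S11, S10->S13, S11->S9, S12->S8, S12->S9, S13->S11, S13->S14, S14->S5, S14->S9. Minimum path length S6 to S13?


BFS layer-by-layer from S6:
  dist 0: {S6}
  dist 1: {S3, S9}
  dist 2: {S0, S11, S14}
  dist 3: {S5, S10}
  dist 4: {S12, S13}
  -> S13 reached at distance 4
Shortest path length = 4

4


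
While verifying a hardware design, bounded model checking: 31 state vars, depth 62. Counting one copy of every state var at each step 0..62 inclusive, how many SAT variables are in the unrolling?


BMC unrolls to depth k, creating one copy of each state var for steps 0..k.
Step count = 62 + 1 = 63 (steps 0 through 62)
Vars per step = 31
Total = 31 * 63 = 1953

1953


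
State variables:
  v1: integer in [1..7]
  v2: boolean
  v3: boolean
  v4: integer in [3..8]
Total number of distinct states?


State space = product of domain sizes of all variables.
Domain sizes:
  v1 (integer in [1..7]): 7
  v2 (boolean): 2
  v3 (boolean): 2
  v4 (integer in [3..8]): 6
Product = 7 * 2 * 2 * 6 = 168

168


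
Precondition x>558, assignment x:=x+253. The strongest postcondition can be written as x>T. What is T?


Formula: sp(P, x:=E) = exists old_x. (x = E[old_x/x]) AND P[old_x/x] (old_x is the value of x before the assignment; eliminate old_x by solving x = E[old_x/x] for old_x)
Step 1: Precondition P: x>558, i.e. old_x > 558
Step 2: Assignment gives x = old_x + 253, so old_x = x - 253
Step 3: Substitute into P: x - 253 > 558
Step 4: Simplify: x > 558+253 = 811

811


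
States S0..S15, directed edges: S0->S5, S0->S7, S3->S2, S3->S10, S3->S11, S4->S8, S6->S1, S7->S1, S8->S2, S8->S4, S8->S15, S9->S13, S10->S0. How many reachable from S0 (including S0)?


BFS from S0:
  layer 0: {S0}
  layer 1: {S5, S7}
  layer 2: {S1}
Reachable set: {S0, S1, S5, S7}
Count = 4

4


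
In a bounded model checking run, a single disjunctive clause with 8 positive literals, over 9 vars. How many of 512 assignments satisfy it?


Step 1: Total=2^9=512
Step 2: Unsat when all 8 false: 2^1=2
Step 3: Sat=512-2=510

510


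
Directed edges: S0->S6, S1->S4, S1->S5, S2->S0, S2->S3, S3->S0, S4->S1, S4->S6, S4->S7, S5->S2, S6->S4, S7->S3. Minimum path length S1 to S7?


BFS layer-by-layer from S1:
  dist 0: {S1}
  dist 1: {S4, S5}
  dist 2: {S2, S6, S7}
  -> S7 reached at distance 2
Shortest path length = 2

2


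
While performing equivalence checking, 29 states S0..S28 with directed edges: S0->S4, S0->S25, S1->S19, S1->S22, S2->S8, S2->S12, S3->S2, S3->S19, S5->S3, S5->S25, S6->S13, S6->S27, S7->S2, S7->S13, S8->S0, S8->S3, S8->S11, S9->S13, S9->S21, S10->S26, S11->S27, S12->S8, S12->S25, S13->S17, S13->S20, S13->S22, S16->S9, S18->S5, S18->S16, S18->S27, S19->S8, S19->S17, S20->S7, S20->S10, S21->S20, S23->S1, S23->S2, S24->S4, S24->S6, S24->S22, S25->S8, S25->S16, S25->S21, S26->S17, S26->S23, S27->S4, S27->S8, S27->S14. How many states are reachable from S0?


BFS from S0:
  layer 0: {S0}
  layer 1: {S4, S25}
  layer 2: {S8, S16, S21}
  layer 3: {S3, S9, S11, S20}
  layer 4: {S2, S7, S10, S13, S19, S27}
  layer 5: {S12, S14, S17, S22, S26}
  layer 6: {S23}
  layer 7: {S1}
Reachable set: {S0, S1, S2, S3, S4, S7, S8, S9, S10, S11, S12, S13, S14, S16, S17, S19, S20, S21, S22, S23, S25, S26, S27}
Count = 23

23


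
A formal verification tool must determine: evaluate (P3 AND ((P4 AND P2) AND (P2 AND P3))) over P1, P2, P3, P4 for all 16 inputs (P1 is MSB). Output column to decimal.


Formula: (P3 AND ((P4 AND P2) AND (P2 AND P3))) over P1, P2, P3, P4 (16 rows)
Evaluate each row (bits = P1,P2,P3,P4, MSB first):
  row 0 [0000]: (0 AND ((0 AND 0) AND (0 AND 0))) -> 0
  row 1 [0001]: (0 AND ((1 AND 0) AND (0 AND 0))) -> 0
  row 2 [0010]: (1 AND ((0 AND 0) AND (0 AND 1))) -> 0
  row 3 [0011]: (1 AND ((1 AND 0) AND (0 AND 1))) -> 0
  row 4 [0100]: (0 AND ((0 AND 1) AND (1 AND 0))) -> 0
  row 5 [0101]: (0 AND ((1 AND 1) AND (1 AND 0))) -> 0
  row 6 [0110]: (1 AND ((0 AND 1) AND (1 AND 1))) -> 0
  row 7 [0111]: (1 AND ((1 AND 1) AND (1 AND 1))) -> 1
  row 8 [1000]: (0 AND ((0 AND 0) AND (0 AND 0))) -> 0
  row 9 [1001]: (0 AND ((1 AND 0) AND (0 AND 0))) -> 0
  row 10 [1010]: (1 AND ((0 AND 0) AND (0 AND 1))) -> 0
  row 11 [1011]: (1 AND ((1 AND 0) AND (0 AND 1))) -> 0
  row 12 [1100]: (0 AND ((0 AND 1) AND (1 AND 0))) -> 0
  row 13 [1101]: (0 AND ((1 AND 1) AND (1 AND 0))) -> 0
  row 14 [1110]: (1 AND ((0 AND 1) AND (1 AND 1))) -> 0
  row 15 [1111]: (1 AND ((1 AND 1) AND (1 AND 1))) -> 1
Full result column, 4 rows per line (P1,P2 fixed per line; P3,P4 runs 00..11 left to right):
  rows 0-3 [P1,P2=00]: 0000  = hex 0
  rows 4-7 [P1,P2=01]: 0001  = hex 1
  rows 8-11 [P1,P2=10]: 0000  = hex 0
  rows 12-15 [P1,P2=11]: 0001  = hex 1
Output column (row 0 .. row 15) = 0000000100000001
Output column grouped in 4s = 0000 0001 0000 0001 = 0x0101
Convert to decimal digit by digit (value = value*16 + digit):
  0 -> 0
  0*16 + 1 = 1
  1*16 + 0 = 16
  16*16 + 1 = 257
Decimal = 257

257


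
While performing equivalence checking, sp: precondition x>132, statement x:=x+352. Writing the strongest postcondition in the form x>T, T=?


Formula: sp(P, x:=E) = exists old_x. (x = E[old_x/x]) AND P[old_x/x] (old_x is the value of x before the assignment; eliminate old_x by solving x = E[old_x/x] for old_x)
Step 1: Precondition P: x>132, i.e. old_x > 132
Step 2: Assignment gives x = old_x + 352, so old_x = x - 352
Step 3: Substitute into P: x - 352 > 132
Step 4: Simplify: x > 132+352 = 484

484


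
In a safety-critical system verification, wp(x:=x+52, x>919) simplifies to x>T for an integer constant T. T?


Formula: wp(x:=E, P) = P[E/x] (substitute E for x in postcondition)
Step 1: Postcondition: x>919
Step 2: Substitute x+52 for x: x+52>919
Step 3: Solve for x: x > 919-52 = 867

867


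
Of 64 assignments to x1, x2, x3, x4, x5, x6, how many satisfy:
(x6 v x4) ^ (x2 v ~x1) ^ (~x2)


CNF with 3 clauses over 6 vars (64 assignments).
An assignment satisfies CNF iff every clause has >=1 true literal.
Check each row (bits = x1,x2,x3,x4,x5,x6; clause T/F shown):
  row 0 [000000]: clauses=FTT -> 0
  row 1 [000001]: clauses=TTT -> 1
  row 2 [000010]: clauses=FTT -> 0
  row 3 [000011]: clauses=TTT -> 1
  row 4 [000100]: clauses=TTT -> 1
  (every remaining row is evaluated the same way; all 64 results are listed next)
Full result column, 8 rows per line (x1,x2,x3 fixed per line; x4,x5,x6 runs 000..111 left to right):
  rows 0-7 [x1,x2,x3=000]: 01011111  (ones: 6)
  rows 8-15 [x1,x2,x3=001]: 01011111  (ones: 6)
  rows 16-23 [x1,x2,x3=010]: 00000000  (ones: 0)
  rows 24-31 [x1,x2,x3=011]: 00000000  (ones: 0)
  rows 32-39 [x1,x2,x3=100]: 00000000  (ones: 0)
  rows 40-47 [x1,x2,x3=101]: 00000000  (ones: 0)
  rows 48-55 [x1,x2,x3=110]: 00000000  (ones: 0)
  rows 56-63 [x1,x2,x3=111]: 00000000  (ones: 0)
Satisfying assignments = 6+6+0+0+0+0+0+0 = 12

12


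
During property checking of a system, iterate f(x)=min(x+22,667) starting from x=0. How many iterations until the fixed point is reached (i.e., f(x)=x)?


Step 1: x=0, cap=667, increment=22
Step 2: x grows by 22 each step until capped at 667; fixed point is x=667
Step 3: iterations = ceil(667/22) = 31

31


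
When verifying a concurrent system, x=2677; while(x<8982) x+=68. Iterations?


Step 1: x goes from 2677 toward 8982 by 68; the body runs while x<8982, so iterations = ceil((bound-start)/step)
Step 2: Distance=6305
Step 3: ceil(6305/68)=93

93


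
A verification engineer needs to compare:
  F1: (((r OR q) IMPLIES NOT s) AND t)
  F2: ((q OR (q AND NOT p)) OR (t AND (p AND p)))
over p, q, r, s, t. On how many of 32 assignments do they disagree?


F1 = (((r OR q) IMPLIES NOT s) AND t)
F2 = ((q OR (q AND NOT p)) OR (t AND (p AND p)))
Evaluate both on each of 32 rows (bits = p,q,r,s,t):
  row 0 [00000]: F1=0 F2=0 -> 0
  row 1 [00001]: F1=1 F2=0 (differ) -> 1
  row 2 [00010]: F1=0 F2=0 -> 0
  row 3 [00011]: F1=1 F2=0 (differ) -> 1
  row 4 [00100]: F1=0 F2=0 -> 0
  row 5 [00101]: F1=1 F2=0 (differ) -> 1
  row 6 [00110]: F1=0 F2=0 -> 0
  row 7 [00111]: F1=0 F2=0 -> 0
  row 8 [01000]: F1=0 F2=1 (differ) -> 1
  row 9 [01001]: F1=1 F2=1 -> 0
  row 10 [01010]: F1=0 F2=1 (differ) -> 1
  row 11 [01011]: F1=0 F2=1 (differ) -> 1
  row 12 [01100]: F1=0 F2=1 (differ) -> 1
  row 13 [01101]: F1=1 F2=1 -> 0
  row 14 [01110]: F1=0 F2=1 (differ) -> 1
  row 15 [01111]: F1=0 F2=1 (differ) -> 1
  row 16 [10000]: F1=0 F2=0 -> 0
  row 17 [10001]: F1=1 F2=1 -> 0
  row 18 [10010]: F1=0 F2=0 -> 0
  row 19 [10011]: F1=1 F2=1 -> 0
  row 20 [10100]: F1=0 F2=0 -> 0
  row 21 [10101]: F1=1 F2=1 -> 0
  row 22 [10110]: F1=0 F2=0 -> 0
  row 23 [10111]: F1=0 F2=1 (differ) -> 1
  row 24 [11000]: F1=0 F2=1 (differ) -> 1
  row 25 [11001]: F1=1 F2=1 -> 0
  row 26 [11010]: F1=0 F2=1 (differ) -> 1
  row 27 [11011]: F1=0 F2=1 (differ) -> 1
  row 28 [11100]: F1=0 F2=1 (differ) -> 1
  row 29 [11101]: F1=1 F2=1 -> 0
  row 30 [11110]: F1=0 F2=1 (differ) -> 1
  row 31 [11111]: F1=0 F2=1 (differ) -> 1
Full result column, 8 rows per line (p,q fixed per line; r,s,t runs 000..111 left to right):
  rows 0-7 [p,q=00]: 01010100  (ones: 3)
  rows 8-15 [p,q=01]: 10111011  (ones: 6)
  rows 16-23 [p,q=10]: 00000001  (ones: 1)
  rows 24-31 [p,q=11]: 10111011  (ones: 6)
Disagreements = 3+6+1+6 = 16

16


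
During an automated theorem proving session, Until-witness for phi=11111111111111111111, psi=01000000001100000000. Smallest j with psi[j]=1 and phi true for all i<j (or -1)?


(phi U psi) at 0: need smallest j with psi[j]=1 and phi[i]=1 for all i in [0,j).
Scan from step 0:
  step 0: phi=1, psi=0 -> continue
  step 1: psi=1 and phi held for [0,1) -> witness found
Witness step = 1

1


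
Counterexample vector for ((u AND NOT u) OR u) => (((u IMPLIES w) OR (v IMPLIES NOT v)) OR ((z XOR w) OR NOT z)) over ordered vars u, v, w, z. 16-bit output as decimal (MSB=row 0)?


F1 = ((u AND NOT u) OR u)
F2 = (((u IMPLIES w) OR (v IMPLIES NOT v)) OR ((z XOR w) OR NOT z))
Counterexample to F1=>F2 is where F1=1 and F2=0.
Evaluate each row (bits = u,v,w,z, MSB first):
  row 0 [0000]: F1=0 F2=1 -> F1&~F2 -> 0
  row 1 [0001]: F1=0 F2=1 -> F1&~F2 -> 0
  row 2 [0010]: F1=0 F2=1 -> F1&~F2 -> 0
  row 3 [0011]: F1=0 F2=1 -> F1&~F2 -> 0
  row 4 [0100]: F1=0 F2=1 -> F1&~F2 -> 0
  row 5 [0101]: F1=0 F2=1 -> F1&~F2 -> 0
  row 6 [0110]: F1=0 F2=1 -> F1&~F2 -> 0
  row 7 [0111]: F1=0 F2=1 -> F1&~F2 -> 0
  row 8 [1000]: F1=1 F2=1 -> F1&~F2 -> 0
  row 9 [1001]: F1=1 F2=1 -> F1&~F2 -> 0
  row 10 [1010]: F1=1 F2=1 -> F1&~F2 -> 0
  row 11 [1011]: F1=1 F2=1 -> F1&~F2 -> 0
  row 12 [1100]: F1=1 F2=1 -> F1&~F2 -> 0
  row 13 [1101]: F1=1 F2=1 -> F1&~F2 -> 0
  row 14 [1110]: F1=1 F2=1 -> F1&~F2 -> 0
  row 15 [1111]: F1=1 F2=1 -> F1&~F2 -> 0
Full result column, 4 rows per line (u,v fixed per line; w,z runs 00..11 left to right):
  rows 0-3 [u,v=00]: 0000  = hex 0
  rows 4-7 [u,v=01]: 0000  = hex 0
  rows 8-11 [u,v=10]: 0000  = hex 0
  rows 12-15 [u,v=11]: 0000  = hex 0
Counterexample vector (row 0 .. row 15) = 0000000000000000
Output column grouped in 4s = 0000 0000 0000 0000 = 0x0000
Convert to decimal digit by digit (value = value*16 + digit):
  0 -> 0
  0*16 + 0 = 0
  0*16 + 0 = 0
  0*16 + 0 = 0
Decimal = 0

0


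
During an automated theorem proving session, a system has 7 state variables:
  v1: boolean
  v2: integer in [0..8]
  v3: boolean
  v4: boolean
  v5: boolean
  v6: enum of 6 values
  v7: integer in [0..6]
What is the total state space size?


State space = product of domain sizes of all variables.
Domain sizes:
  v1 (boolean): 2
  v2 (integer in [0..8]): 9
  v3 (boolean): 2
  v4 (boolean): 2
  v5 (boolean): 2
  v6 (enum of 6 values): 6
  v7 (integer in [0..6]): 7
Product = 2 * 9 * 2 * 2 * 2 * 6 * 7 = 6048

6048


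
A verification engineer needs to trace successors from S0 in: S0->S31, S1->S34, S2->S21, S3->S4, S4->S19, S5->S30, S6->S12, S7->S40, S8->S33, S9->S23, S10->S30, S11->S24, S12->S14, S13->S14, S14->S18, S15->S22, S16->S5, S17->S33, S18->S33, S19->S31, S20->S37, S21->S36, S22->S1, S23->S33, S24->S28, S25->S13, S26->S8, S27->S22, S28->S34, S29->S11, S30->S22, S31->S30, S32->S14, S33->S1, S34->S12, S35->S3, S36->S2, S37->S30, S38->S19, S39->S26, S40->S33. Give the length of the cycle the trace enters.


Trace from S0 until a state repeats:
  S0 -> S31 -> S30 -> S22 -> S1 -> S34 -> S12 -> S14 -> S18 -> S33 -> S1
S1 first seen at step 4, revisited at step 10.
Cycle length = 10 - 4 = 6

6


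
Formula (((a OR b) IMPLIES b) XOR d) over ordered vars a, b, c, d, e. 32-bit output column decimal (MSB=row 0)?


Formula: (((a OR b) IMPLIES b) XOR d) over a, b, c, d, e (32 rows)
Evaluate each row (bits = a,b,c,d,e, MSB first):
  row 0 [00000]: (((0 OR 0) IMPLIES 0) XOR 0) -> 1
  row 1 [00001]: (((0 OR 0) IMPLIES 0) XOR 0) -> 1
  row 2 [00010]: (((0 OR 0) IMPLIES 0) XOR 1) -> 0
  row 3 [00011]: (((0 OR 0) IMPLIES 0) XOR 1) -> 0
  row 4 [00100]: (((0 OR 0) IMPLIES 0) XOR 0) -> 1
  row 5 [00101]: (((0 OR 0) IMPLIES 0) XOR 0) -> 1
  row 6 [00110]: (((0 OR 0) IMPLIES 0) XOR 1) -> 0
  row 7 [00111]: (((0 OR 0) IMPLIES 0) XOR 1) -> 0
  row 8 [01000]: (((0 OR 1) IMPLIES 1) XOR 0) -> 1
  row 9 [01001]: (((0 OR 1) IMPLIES 1) XOR 0) -> 1
  row 10 [01010]: (((0 OR 1) IMPLIES 1) XOR 1) -> 0
  row 11 [01011]: (((0 OR 1) IMPLIES 1) XOR 1) -> 0
  row 12 [01100]: (((0 OR 1) IMPLIES 1) XOR 0) -> 1
  row 13 [01101]: (((0 OR 1) IMPLIES 1) XOR 0) -> 1
  row 14 [01110]: (((0 OR 1) IMPLIES 1) XOR 1) -> 0
  row 15 [01111]: (((0 OR 1) IMPLIES 1) XOR 1) -> 0
  row 16 [10000]: (((1 OR 0) IMPLIES 0) XOR 0) -> 0
  row 17 [10001]: (((1 OR 0) IMPLIES 0) XOR 0) -> 0
  row 18 [10010]: (((1 OR 0) IMPLIES 0) XOR 1) -> 1
  row 19 [10011]: (((1 OR 0) IMPLIES 0) XOR 1) -> 1
  row 20 [10100]: (((1 OR 0) IMPLIES 0) XOR 0) -> 0
  row 21 [10101]: (((1 OR 0) IMPLIES 0) XOR 0) -> 0
  row 22 [10110]: (((1 OR 0) IMPLIES 0) XOR 1) -> 1
  row 23 [10111]: (((1 OR 0) IMPLIES 0) XOR 1) -> 1
  row 24 [11000]: (((1 OR 1) IMPLIES 1) XOR 0) -> 1
  row 25 [11001]: (((1 OR 1) IMPLIES 1) XOR 0) -> 1
  row 26 [11010]: (((1 OR 1) IMPLIES 1) XOR 1) -> 0
  row 27 [11011]: (((1 OR 1) IMPLIES 1) XOR 1) -> 0
  row 28 [11100]: (((1 OR 1) IMPLIES 1) XOR 0) -> 1
  row 29 [11101]: (((1 OR 1) IMPLIES 1) XOR 0) -> 1
  row 30 [11110]: (((1 OR 1) IMPLIES 1) XOR 1) -> 0
  row 31 [11111]: (((1 OR 1) IMPLIES 1) XOR 1) -> 0
Full result column, 4 rows per line (a,b,c fixed per line; d,e runs 00..11 left to right):
  rows 0-3 [a,b,c=000]: 1100  = hex C
  rows 4-7 [a,b,c=001]: 1100  = hex C
  rows 8-11 [a,b,c=010]: 1100  = hex C
  rows 12-15 [a,b,c=011]: 1100  = hex C
  rows 16-19 [a,b,c=100]: 0011  = hex 3
  rows 20-23 [a,b,c=101]: 0011  = hex 3
  rows 24-27 [a,b,c=110]: 1100  = hex C
  rows 28-31 [a,b,c=111]: 1100  = hex C
Output column (row 0 .. row 31) = 11001100110011000011001111001100
Output column grouped in 4s = 1100 1100 1100 1100 0011 0011 1100 1100 = 0xCCCC33CC
Convert to decimal digit by digit (value = value*16 + digit):
  C -> 12
  12*16 + 12 (C) = 204
  204*16 + 12 (C) = 3276
  3276*16 + 12 (C) = 52428
  52428*16 + 3 = 838851
  838851*16 + 3 = 13421619
  13421619*16 + 12 (C) = 214745916
  214745916*16 + 12 (C) = 3435934668
Decimal = 3435934668

3435934668


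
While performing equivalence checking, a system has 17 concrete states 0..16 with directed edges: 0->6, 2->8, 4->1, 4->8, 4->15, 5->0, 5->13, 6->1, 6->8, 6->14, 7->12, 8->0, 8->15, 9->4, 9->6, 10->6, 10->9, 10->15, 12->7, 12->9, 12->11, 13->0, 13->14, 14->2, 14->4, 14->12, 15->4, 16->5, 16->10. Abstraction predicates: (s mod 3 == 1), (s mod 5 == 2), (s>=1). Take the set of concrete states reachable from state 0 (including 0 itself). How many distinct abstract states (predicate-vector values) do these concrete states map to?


BFS from 0:
Concrete reachable: {0, 1, 2, 4, 6, 7, 8, 9, 11, 12, 14, 15}
Abstract via predicates (s mod 3 == 1), (s mod 5 == 2), (s>=1):
  (0,0,0) <- {0}
  (0,0,1) <- {6, 8, 9, 11, 14, 15}
  (0,1,1) <- {2, 12}
  (1,0,1) <- {1, 4}
  (1,1,1) <- {7}
Distinct abstract states = 5

5
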